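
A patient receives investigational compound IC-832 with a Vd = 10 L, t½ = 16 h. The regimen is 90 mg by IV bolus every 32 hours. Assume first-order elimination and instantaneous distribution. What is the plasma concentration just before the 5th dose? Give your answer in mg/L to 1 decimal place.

3.0 mg/L

f = (1/2)^(τ/t½) = (1/2)^(32/16) ≈ 0.2500.
C₀ = D/Vd = 90/10 ≈ 9.000 mg/L.
Before the 5th dose, 4 doses have been given. Superposition: Cmin = C₀·(f + f² + … + f^4).
≈ 9.000 × (0.2500 + 0.0625 + 0.0156 + 0.0039) ≈ 9.000 × 0.3320 ≈ 2.988 mg/L.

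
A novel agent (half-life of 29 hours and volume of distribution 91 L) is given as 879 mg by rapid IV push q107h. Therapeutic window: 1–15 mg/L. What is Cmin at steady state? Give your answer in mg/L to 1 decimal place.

0.8 mg/L

τ/t½ = 107/29 ≈ 3.6897, so fraction remaining f = (1/2)^(107/29) ≈ 0.0775.
Single-dose peak C₀ = D/Vd = 879/91 ≈ 9.659 mg/L.
Steady-state trough Cmin,ss = C₀·f/(1−f) ≈ 9.659 × 0.0775/0.9225 ≈ 0.811 mg/L.
Trough 0.8 mg/L vs MEC 1 mg/L: subtherapeutic.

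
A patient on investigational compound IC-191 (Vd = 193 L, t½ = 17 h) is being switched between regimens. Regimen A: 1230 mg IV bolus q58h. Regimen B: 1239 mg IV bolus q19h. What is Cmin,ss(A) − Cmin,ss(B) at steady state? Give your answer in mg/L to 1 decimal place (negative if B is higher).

Regimen A: f = (1/2)^(58/17) ≈ 0.0940; Cmin,ss = (1230/193)·f/(1−f) ≈ 0.661 mg/L.
Regimen B: f = (1/2)^(19/17) ≈ 0.4608; Cmin,ss = (1239/193)·f/(1−f) ≈ 5.486 mg/L.
Difference ≈ 0.661 − 5.486 ≈ -4.825 mg/L.

-4.8 mg/L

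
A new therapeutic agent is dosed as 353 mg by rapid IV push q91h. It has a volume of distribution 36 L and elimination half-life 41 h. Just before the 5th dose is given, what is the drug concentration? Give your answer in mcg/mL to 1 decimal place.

2.7 mcg/mL

f = (1/2)^(τ/t½) = (1/2)^(91/41) ≈ 0.2147.
C₀ = D/Vd = 353/36 ≈ 9.806 mcg/mL.
Before the 5th dose, 4 doses have been given. Superposition: Cmin = C₀·(f + f² + … + f^4).
≈ 9.806 × (0.2147 + 0.0461 + 0.0099 + 0.0021) ≈ 9.806 × 0.2728 ≈ 2.675 mcg/mL.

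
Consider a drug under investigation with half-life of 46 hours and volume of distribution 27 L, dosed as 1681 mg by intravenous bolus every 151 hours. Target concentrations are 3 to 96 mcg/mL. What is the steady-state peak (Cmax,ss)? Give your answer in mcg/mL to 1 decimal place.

69.4 mcg/mL

k = ln2/t½ = ln2/46 ≈ 0.015068 h⁻¹; fraction remaining f = e^(−kτ) = e^(−0.015068×151) ≈ 0.1028.
At steady state, accumulation factor R = 1/(1 − e^(−kτ)) ≈ 1.1146.
Each bolus raises the concentration by D/Vd = 1681/27 ≈ 62.259 mcg/mL.
Steady-state peak Cmax,ss = C₀·R ≈ 62.259 × 1.1146 ≈ 69.394 mcg/mL.
Peak 69.4 mcg/mL vs MTC 96 mcg/mL: below toxic threshold.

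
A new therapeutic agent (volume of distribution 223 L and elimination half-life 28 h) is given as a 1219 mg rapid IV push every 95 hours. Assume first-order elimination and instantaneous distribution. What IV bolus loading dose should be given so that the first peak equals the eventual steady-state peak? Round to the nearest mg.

f = (1/2)^(95/28) ≈ 0.095202; accumulation ratio R = 1/(1−f) ≈ 1.10522.
Loading dose to hit Cmax,ss on first dose: D_load = D_maint·R ≈ 1219 × 1.10522 ≈ 1347.26 mg.

1347 mg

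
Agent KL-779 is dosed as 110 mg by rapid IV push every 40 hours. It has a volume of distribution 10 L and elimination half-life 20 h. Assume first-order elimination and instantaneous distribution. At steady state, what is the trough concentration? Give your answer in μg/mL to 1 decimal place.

3.7 μg/mL

The dosing interval is 2 half-lives, so f = 2^(−2) = 0.25.
At steady state, R = 1/(1 − 0.25) = 4/3.
Single-dose peak C₀ = D/Vd = 110/10 = 11 μg/mL.
Steady-state peak Cmax,ss = C₀·R = 11 × 4/3 ≈ 14.667 μg/mL.
Steady-state trough Cmin,ss = Cmax,ss·f ≈ 14.667 × 0.25 ≈ 3.667 μg/mL.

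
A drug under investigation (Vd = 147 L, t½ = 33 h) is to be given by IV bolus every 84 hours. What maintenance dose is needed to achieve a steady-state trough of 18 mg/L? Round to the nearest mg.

τ/t½ = 84/33 ≈ 2.5455, so f = (1/2)^(84/33) ≈ 0.171294.
Cmin,ss = (D/Vd)·f/(1−f), so D = Cmin,ss·Vd·(1−f)/f.
D = 18 × 147 × (1−f)/f ≈ 18 × 147 × 4.83792 ≈ 12801.14 mg.

12801 mg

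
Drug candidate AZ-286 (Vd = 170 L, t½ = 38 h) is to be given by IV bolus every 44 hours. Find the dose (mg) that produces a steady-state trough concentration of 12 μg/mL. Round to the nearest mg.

τ/t½ = 44/38 ≈ 1.1579, so f = (1/2)^(44/38) ≈ 0.448166.
Cmin,ss = (D/Vd)·f/(1−f), so D = Cmin,ss·Vd·(1−f)/f.
D = 12 × 170 × (1−f)/f ≈ 12 × 170 × 1.23132 ≈ 2511.89 mg.

2512 mg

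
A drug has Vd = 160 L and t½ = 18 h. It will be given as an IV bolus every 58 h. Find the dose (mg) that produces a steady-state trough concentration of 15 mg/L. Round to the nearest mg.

19997 mg

τ/t½ = 58/18 ≈ 3.2222, so f = (1/2)^(58/18) ≈ 0.107155.
Cmin,ss = (D/Vd)·f/(1−f), so D = Cmin,ss·Vd·(1−f)/f.
D = 15 × 160 × (1−f)/f ≈ 15 × 160 × 8.33228 ≈ 19997.47 mg.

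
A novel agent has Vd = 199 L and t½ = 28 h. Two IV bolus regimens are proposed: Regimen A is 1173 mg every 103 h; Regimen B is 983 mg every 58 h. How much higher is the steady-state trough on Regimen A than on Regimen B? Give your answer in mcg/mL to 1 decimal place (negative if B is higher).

Regimen A: f = (1/2)^(103/28) ≈ 0.0781; Cmin,ss = (1173/199)·f/(1−f) ≈ 0.499 mcg/mL.
Regimen B: f = (1/2)^(58/28) ≈ 0.2379; Cmin,ss = (983/199)·f/(1−f) ≈ 1.542 mcg/mL.
Difference ≈ 0.499 − 1.542 ≈ -1.043 mcg/mL.

-1.0 mcg/mL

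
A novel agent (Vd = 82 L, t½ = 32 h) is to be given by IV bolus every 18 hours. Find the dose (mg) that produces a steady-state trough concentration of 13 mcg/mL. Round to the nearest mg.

τ/t½ = 18/32 ≈ 0.5625, so f = (1/2)^(18/32) ≈ 0.677128.
Cmin,ss = (D/Vd)·f/(1−f), so D = Cmin,ss·Vd·(1−f)/f.
D = 13 × 82 × (1−f)/f ≈ 13 × 82 × 0.47683 ≈ 508.30 mg.

508 mg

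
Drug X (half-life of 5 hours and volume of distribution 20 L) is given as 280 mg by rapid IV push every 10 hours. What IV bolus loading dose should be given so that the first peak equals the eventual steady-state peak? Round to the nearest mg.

f = (1/2)^(10/5) ≈ 0.250000; accumulation ratio R = 1/(1−f) ≈ 1.33333.
Loading dose to hit Cmax,ss on first dose: D_load = D_maint·R ≈ 280 × 1.33333 ≈ 373.33 mg.

373 mg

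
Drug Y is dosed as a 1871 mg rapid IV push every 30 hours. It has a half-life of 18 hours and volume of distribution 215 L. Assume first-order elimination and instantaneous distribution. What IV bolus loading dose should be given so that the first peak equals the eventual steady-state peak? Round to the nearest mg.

2731 mg

f = (1/2)^(30/18) ≈ 0.314980; accumulation ratio R = 1/(1−f) ≈ 1.45981.
Loading dose to hit Cmax,ss on first dose: D_load = D_maint·R ≈ 1871 × 1.45981 ≈ 2731.30 mg.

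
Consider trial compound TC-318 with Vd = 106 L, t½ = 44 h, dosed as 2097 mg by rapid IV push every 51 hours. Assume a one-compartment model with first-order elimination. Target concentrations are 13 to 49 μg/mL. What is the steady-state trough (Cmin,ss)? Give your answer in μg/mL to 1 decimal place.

16.0 μg/mL

τ/t½ = 51/44 ≈ 1.1591, so fraction remaining f = (1/2)^(51/44) ≈ 0.4478.
Single-dose peak C₀ = D/Vd = 2097/106 ≈ 19.783 μg/mL.
Steady-state trough Cmin,ss = C₀·f/(1−f) ≈ 19.783 × 0.4478/0.5522 ≈ 16.043 μg/mL.
Trough 16.0 μg/mL vs MEC 13 μg/mL: adequate.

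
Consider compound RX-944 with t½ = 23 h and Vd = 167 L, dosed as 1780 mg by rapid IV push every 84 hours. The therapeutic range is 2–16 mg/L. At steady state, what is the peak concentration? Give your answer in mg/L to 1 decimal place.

11.6 mg/L

τ/t½ = 84/23 ≈ 3.6522, so fraction remaining f = (1/2)^(84/23) ≈ 0.0795.
Accumulation ratio R = 1/(1 − f) ≈ 1/0.9205 ≈ 1.0864.
Single-dose peak C₀ = D/Vd = 1780/167 ≈ 10.659 mg/L.
Cmax,ss = C₀/(1 − f) ≈ 10.659/0.9205 ≈ 11.580 mg/L.
Peak 11.6 mg/L vs MTC 16 mg/L: below toxic threshold.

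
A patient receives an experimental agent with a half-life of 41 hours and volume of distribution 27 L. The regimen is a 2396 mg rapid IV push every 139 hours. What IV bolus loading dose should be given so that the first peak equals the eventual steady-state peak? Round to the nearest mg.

2649 mg

f = (1/2)^(139/41) ≈ 0.095375; accumulation ratio R = 1/(1−f) ≈ 1.10543.
Loading dose to hit Cmax,ss on first dose: D_load = D_maint·R ≈ 2396 × 1.10543 ≈ 2648.61 mg.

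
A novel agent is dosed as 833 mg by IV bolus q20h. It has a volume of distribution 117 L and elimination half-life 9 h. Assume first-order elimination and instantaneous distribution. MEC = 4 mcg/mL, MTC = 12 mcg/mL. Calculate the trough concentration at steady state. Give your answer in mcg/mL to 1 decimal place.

1.9 mcg/mL

k = ln2/t½ = ln2/9 ≈ 0.077016 h⁻¹; fraction remaining f = e^(−kτ) = e^(−0.077016×20) ≈ 0.2143.
At steady state, accumulation factor R = 1/(1 − e^(−kτ)) ≈ 1.2728.
Each bolus raises the concentration by D/Vd = 833/117 ≈ 7.120 mcg/mL.
Steady-state peak Cmax,ss = C₀·R ≈ 7.120 × 1.2728 ≈ 9.062 mcg/mL.
Steady-state trough Cmin,ss = Cmax,ss·f ≈ 9.062 × 0.2143 ≈ 1.942 mcg/mL.
Trough 1.9 mcg/mL vs MEC 4 mcg/mL: subtherapeutic.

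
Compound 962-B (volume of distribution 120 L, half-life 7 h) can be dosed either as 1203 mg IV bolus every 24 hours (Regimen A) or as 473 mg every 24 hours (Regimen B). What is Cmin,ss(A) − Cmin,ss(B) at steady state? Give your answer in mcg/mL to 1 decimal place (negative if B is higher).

0.6 mcg/mL

Regimen A: f = (1/2)^(24/7) ≈ 0.0929; Cmin,ss = (1203/120)·f/(1−f) ≈ 1.027 mcg/mL.
Regimen B: f = (1/2)^(24/7) ≈ 0.0929; Cmin,ss = (473/120)·f/(1−f) ≈ 0.404 mcg/mL.
Difference ≈ 1.027 − 0.404 ≈ 0.623 mcg/mL.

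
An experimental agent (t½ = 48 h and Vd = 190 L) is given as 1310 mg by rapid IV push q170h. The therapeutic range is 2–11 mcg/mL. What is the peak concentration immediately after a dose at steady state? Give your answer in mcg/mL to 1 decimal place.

7.5 mcg/mL

Over one 170-h interval, 170/48 ≈ 3.5417 half-lives elapse, leaving f ≈ 0.0859 of each dose.
At steady state, accumulation factor R = 1/(1 − e^(−kτ)) ≈ 1.0940.
Each bolus raises the concentration by D/Vd = 1310/190 ≈ 6.895 mcg/mL.
Steady-state peak Cmax,ss = C₀·R ≈ 6.895 × 1.0940 ≈ 7.543 mcg/mL.
Peak 7.5 mcg/mL vs MTC 11 mcg/mL: below toxic threshold.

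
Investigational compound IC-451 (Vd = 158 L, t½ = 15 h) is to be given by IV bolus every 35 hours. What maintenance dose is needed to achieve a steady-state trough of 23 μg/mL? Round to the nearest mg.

14680 mg

τ/t½ = 35/15 ≈ 2.3333, so f = (1/2)^(35/15) ≈ 0.198425.
Cmin,ss = (D/Vd)·f/(1−f), so D = Cmin,ss·Vd·(1−f)/f.
D = 23 × 158 × (1−f)/f ≈ 23 × 158 × 4.03969 ≈ 14680.23 mg.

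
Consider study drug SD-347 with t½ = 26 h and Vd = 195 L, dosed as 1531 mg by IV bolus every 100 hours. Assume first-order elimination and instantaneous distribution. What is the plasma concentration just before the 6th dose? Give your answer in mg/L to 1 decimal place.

0.6 mg/L

f = (1/2)^(τ/t½) = (1/2)^(100/26) ≈ 0.0695.
C₀ = D/Vd = 1531/195 ≈ 7.851 mg/L.
Before the 6th dose, 5 doses have been given. Superposition: Cmin = C₀·(f + f² + … + f^5).
≈ 7.851 × (0.0695 + 0.0048 + 0.0003 + 0.0000 + 0.0000) ≈ 7.851 × 0.0746 ≈ 0.586 mg/L.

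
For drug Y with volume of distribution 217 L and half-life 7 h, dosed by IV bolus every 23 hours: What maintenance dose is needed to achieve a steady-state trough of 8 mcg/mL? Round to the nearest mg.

τ/t½ = 23/7 ≈ 3.2857, so f = (1/2)^(23/7) ≈ 0.102542.
Cmin,ss = (D/Vd)·f/(1−f), so D = Cmin,ss·Vd·(1−f)/f.
D = 8 × 217 × (1−f)/f ≈ 8 × 217 × 8.75210 ≈ 15193.65 mg.

15194 mg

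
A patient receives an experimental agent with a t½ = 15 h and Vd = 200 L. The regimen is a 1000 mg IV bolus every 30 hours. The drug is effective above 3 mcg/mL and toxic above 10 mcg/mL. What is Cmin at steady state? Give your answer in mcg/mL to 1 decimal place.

1.7 mcg/mL

τ = 30 h = 2 half-lives, so f = (1/2)^2 = 0.25.
At steady state, R = 1/(1 − 0.25) = 4/3.
Single-dose peak C₀ = D/Vd = 1000/200 = 5 mcg/mL.
Steady-state peak Cmax,ss = C₀·R = 5 × 4/3 ≈ 6.667 mcg/mL.
Steady-state trough Cmin,ss = Cmax,ss·f ≈ 6.667 × 0.25 ≈ 1.667 mcg/mL.
Trough 1.7 mcg/mL vs MEC 3 mcg/mL: subtherapeutic.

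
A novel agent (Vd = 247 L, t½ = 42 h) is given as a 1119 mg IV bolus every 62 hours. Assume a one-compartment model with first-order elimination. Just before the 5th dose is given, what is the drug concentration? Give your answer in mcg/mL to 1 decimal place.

f = (1/2)^(τ/t½) = (1/2)^(62/42) ≈ 0.3594.
C₀ = D/Vd = 1119/247 ≈ 4.530 mcg/mL.
Before the 5th dose, 4 doses have been given. Superposition: Cmin = C₀·(f + f² + … + f^4).
≈ 4.530 × (0.3594 + 0.1292 + 0.0464 + 0.0167) ≈ 4.530 × 0.5517 ≈ 2.499 mcg/mL.

2.5 mcg/mL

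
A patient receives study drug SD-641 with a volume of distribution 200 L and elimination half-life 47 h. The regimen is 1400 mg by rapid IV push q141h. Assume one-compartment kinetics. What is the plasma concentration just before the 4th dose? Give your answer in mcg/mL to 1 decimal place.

1.0 mcg/mL

f = (1/2)^(τ/t½) = (1/2)^(141/47) ≈ 0.1250.
C₀ = D/Vd = 1400/200 ≈ 7.000 mcg/mL.
Before the 4th dose, 3 doses have been given. Superposition: Cmin = C₀·(f + f² + … + f^3).
≈ 7.000 × (0.1250 + 0.0156 + 0.0020) ≈ 7.000 × 0.1426 ≈ 0.998 mcg/mL.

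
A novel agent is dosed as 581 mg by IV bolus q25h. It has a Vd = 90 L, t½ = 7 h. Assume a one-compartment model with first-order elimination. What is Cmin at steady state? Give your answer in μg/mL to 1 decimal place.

Over one 25-h interval, 25/7 ≈ 3.5714 half-lives elapse, leaving f ≈ 0.0841 of each dose.
Each bolus raises the concentration by D/Vd = 581/90 ≈ 6.456 μg/mL.
Steady-state trough Cmin,ss = C₀·f/(1−f) ≈ 6.456 × 0.0841/0.9159 ≈ 0.593 μg/mL.

0.6 μg/mL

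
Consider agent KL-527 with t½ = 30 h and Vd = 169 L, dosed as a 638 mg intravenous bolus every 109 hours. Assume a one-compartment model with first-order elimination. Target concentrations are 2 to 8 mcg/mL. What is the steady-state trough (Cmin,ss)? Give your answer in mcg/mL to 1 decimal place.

τ/t½ = 109/30 ≈ 3.6333, so fraction remaining f = (1/2)^(109/30) ≈ 0.0806.
Single-dose peak C₀ = D/Vd = 638/169 ≈ 3.775 mcg/mL.
Steady-state trough Cmin,ss = C₀·f/(1−f) ≈ 3.775 × 0.0806/0.9194 ≈ 0.331 mcg/mL.
Trough 0.3 mcg/mL vs MEC 2 mcg/mL: subtherapeutic.

0.3 mcg/mL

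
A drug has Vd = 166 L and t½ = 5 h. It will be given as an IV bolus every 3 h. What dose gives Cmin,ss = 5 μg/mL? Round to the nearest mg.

τ/t½ = 3/5 ≈ 0.6, so f = (1/2)^(3/5) ≈ 0.659754.
Cmin,ss = (D/Vd)·f/(1−f), so D = Cmin,ss·Vd·(1−f)/f.
D = 5 × 166 × (1−f)/f ≈ 5 × 166 × 0.51572 ≈ 428.05 mg.

428 mg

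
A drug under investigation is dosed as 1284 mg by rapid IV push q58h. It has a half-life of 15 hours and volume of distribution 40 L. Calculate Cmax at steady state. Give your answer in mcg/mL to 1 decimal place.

34.5 mcg/mL

τ/t½ = 58/15 ≈ 3.8667, so fraction remaining f = (1/2)^(58/15) ≈ 0.0686.
Accumulation ratio R = 1/(1 − f) ≈ 1/0.9314 ≈ 1.0737.
Single-dose peak C₀ = D/Vd = 1284/40 ≈ 32.100 mcg/mL.
Steady-state peak Cmax,ss = C₀·R ≈ 32.100 × 1.0737 ≈ 34.466 mcg/mL.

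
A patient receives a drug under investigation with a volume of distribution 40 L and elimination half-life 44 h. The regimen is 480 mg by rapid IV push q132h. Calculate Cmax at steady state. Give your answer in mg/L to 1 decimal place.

13.7 mg/L

τ = 132 h = 3 half-lives, so f = (1/2)^3 = 0.125.
Accumulation ratio R = 1/(1 − f) = 1/0.875 = 8/7.
Single-dose peak C₀ = D/Vd = 480/40 = 12 mg/L.
Steady-state peak Cmax,ss = C₀·R = 12 × 8/7 ≈ 13.714 mg/L.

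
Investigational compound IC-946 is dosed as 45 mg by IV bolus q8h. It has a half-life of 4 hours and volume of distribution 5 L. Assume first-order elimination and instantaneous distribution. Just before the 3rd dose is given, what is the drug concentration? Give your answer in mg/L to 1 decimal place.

2.8 mg/L

f = (1/2)^(τ/t½) = (1/2)^(8/4) ≈ 0.2500.
C₀ = D/Vd = 45/5 ≈ 9.000 mg/L.
Before the 3rd dose, 2 doses have been given. Superposition: Cmin = C₀·(f + f²).
≈ 9.000 × (0.2500 + 0.0625) ≈ 9.000 × 0.3125 ≈ 2.812 mg/L.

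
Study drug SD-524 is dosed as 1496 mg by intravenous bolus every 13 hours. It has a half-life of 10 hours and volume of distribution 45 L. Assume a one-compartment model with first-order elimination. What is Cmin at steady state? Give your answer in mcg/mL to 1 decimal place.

Over one 13-h interval, 13/10 ≈ 1.3 half-lives elapse, leaving f ≈ 0.4061 of each dose.
Accumulation ratio R = 1/(1 − f) ≈ 1/0.5939 ≈ 1.6838.
Single-dose peak C₀ = D/Vd = 1496/45 ≈ 33.244 mcg/mL.
Cmax,ss = C₀/(1 − f) ≈ 33.244/0.5939 ≈ 55.976 mcg/mL.
One interval later, Cmin,ss = Cmax,ss·e^(−kτ) ≈ 55.976 × 0.4061 ≈ 22.732 mcg/mL.

22.7 mcg/mL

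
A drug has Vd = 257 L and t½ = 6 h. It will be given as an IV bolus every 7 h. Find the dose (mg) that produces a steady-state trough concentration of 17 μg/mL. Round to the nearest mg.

τ/t½ = 7/6 ≈ 1.1667, so f = (1/2)^(7/6) ≈ 0.445449.
Cmin,ss = (D/Vd)·f/(1−f), so D = Cmin,ss·Vd·(1−f)/f.
D = 17 × 257 × (1−f)/f ≈ 17 × 257 × 1.24493 ≈ 5439.10 mg.

5439 mg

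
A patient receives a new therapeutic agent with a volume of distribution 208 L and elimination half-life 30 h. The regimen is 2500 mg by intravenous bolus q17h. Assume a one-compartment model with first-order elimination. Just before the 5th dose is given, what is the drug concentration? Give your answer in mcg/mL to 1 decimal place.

f = (1/2)^(τ/t½) = (1/2)^(17/30) ≈ 0.6752.
C₀ = D/Vd = 2500/208 ≈ 12.019 mcg/mL.
Before the 5th dose, 4 doses have been given. Superposition: Cmin = C₀·(f + f² + … + f^4).
≈ 12.019 × (0.6752 + 0.4559 + 0.3078 + 0.2078) ≈ 12.019 × 1.6467 ≈ 19.792 mcg/mL.

19.8 mcg/mL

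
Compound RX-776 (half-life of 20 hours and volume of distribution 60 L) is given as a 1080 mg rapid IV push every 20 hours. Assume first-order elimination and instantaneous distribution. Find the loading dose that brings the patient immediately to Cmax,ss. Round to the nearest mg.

f = (1/2)^(20/20) ≈ 0.500000; accumulation ratio R = 1/(1−f) ≈ 2.00000.
Loading dose to hit Cmax,ss on first dose: D_load = D_maint·R ≈ 1080 × 2.00000 ≈ 2160.00 mg.

2160 mg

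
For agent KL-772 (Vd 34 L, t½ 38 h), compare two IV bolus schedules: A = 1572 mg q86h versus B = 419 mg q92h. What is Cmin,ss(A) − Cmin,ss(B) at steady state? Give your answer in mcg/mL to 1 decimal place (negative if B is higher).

Regimen A: f = (1/2)^(86/38) ≈ 0.2083; Cmin,ss = (1572/34)·f/(1−f) ≈ 12.165 mcg/mL.
Regimen B: f = (1/2)^(92/38) ≈ 0.1867; Cmin,ss = (419/34)·f/(1−f) ≈ 2.829 mcg/mL.
Difference ≈ 12.165 − 2.829 ≈ 9.336 mcg/mL.

9.3 mcg/mL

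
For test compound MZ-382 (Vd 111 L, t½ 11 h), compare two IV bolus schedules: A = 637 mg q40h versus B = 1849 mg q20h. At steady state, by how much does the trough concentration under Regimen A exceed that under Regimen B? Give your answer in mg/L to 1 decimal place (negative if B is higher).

-6.1 mg/L

Regimen A: f = (1/2)^(40/11) ≈ 0.0804; Cmin,ss = (637/111)·f/(1−f) ≈ 0.502 mg/L.
Regimen B: f = (1/2)^(20/11) ≈ 0.2836; Cmin,ss = (1849/111)·f/(1−f) ≈ 6.594 mg/L.
Difference ≈ 0.502 − 6.594 ≈ -6.092 mg/L.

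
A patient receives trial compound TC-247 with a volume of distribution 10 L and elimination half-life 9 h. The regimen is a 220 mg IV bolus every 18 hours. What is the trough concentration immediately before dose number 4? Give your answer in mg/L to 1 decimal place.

f = (1/2)^(τ/t½) = (1/2)^(18/9) ≈ 0.2500.
C₀ = D/Vd = 220/10 ≈ 22.000 mg/L.
Before the 4th dose, 3 doses have been given. Superposition: Cmin = C₀·(f + f² + … + f^3).
≈ 22.000 × (0.2500 + 0.0625 + 0.0156) ≈ 22.000 × 0.3281 ≈ 7.218 mg/L.

7.2 mg/L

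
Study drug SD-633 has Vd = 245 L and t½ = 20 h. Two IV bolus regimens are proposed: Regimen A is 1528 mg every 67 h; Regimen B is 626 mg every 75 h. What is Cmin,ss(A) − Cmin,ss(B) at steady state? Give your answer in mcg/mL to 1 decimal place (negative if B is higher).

0.5 mcg/mL

Regimen A: f = (1/2)^(67/20) ≈ 0.0981; Cmin,ss = (1528/245)·f/(1−f) ≈ 0.678 mcg/mL.
Regimen B: f = (1/2)^(75/20) ≈ 0.0743; Cmin,ss = (626/245)·f/(1−f) ≈ 0.205 mcg/mL.
Difference ≈ 0.678 − 0.205 ≈ 0.473 mcg/mL.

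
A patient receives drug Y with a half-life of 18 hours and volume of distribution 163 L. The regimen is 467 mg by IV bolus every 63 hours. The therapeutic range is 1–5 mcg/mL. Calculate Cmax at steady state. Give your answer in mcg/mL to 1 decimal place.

3.1 mcg/mL

Over one 63-h interval, 63/18 ≈ 3.5 half-lives elapse, leaving f ≈ 0.0884 of each dose.
Accumulation ratio R = 1/(1 − f) ≈ 1/0.9116 ≈ 1.0970.
Each bolus raises the concentration by D/Vd = 467/163 ≈ 2.865 mcg/mL.
Steady-state peak Cmax,ss = C₀·R ≈ 2.865 × 1.0970 ≈ 3.143 mcg/mL.
Peak 3.1 mcg/mL vs MTC 5 mcg/mL: below toxic threshold.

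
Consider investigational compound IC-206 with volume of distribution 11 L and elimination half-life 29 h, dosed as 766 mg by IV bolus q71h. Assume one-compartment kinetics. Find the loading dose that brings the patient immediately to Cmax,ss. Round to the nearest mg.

f = (1/2)^(71/29) ≈ 0.183230; accumulation ratio R = 1/(1−f) ≈ 1.22433.
Loading dose to hit Cmax,ss on first dose: D_load = D_maint·R ≈ 766 × 1.22433 ≈ 937.84 mg.

938 mg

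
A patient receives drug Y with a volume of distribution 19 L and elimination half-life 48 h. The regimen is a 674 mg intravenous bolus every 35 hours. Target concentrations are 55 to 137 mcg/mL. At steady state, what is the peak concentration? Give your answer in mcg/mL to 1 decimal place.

τ/t½ = 35/48 ≈ 0.72917, so fraction remaining f = (1/2)^(35/48) ≈ 0.6033.
Accumulation ratio R = 1/(1 − f) ≈ 1/0.3967 ≈ 2.5208.
Each bolus raises the concentration by D/Vd = 674/19 ≈ 35.474 mcg/mL.
Cmax,ss = C₀/(1 − f) ≈ 35.474/0.3967 ≈ 89.423 mcg/mL.
Peak 89.4 mcg/mL vs MTC 137 mcg/mL: below toxic threshold.

89.4 mcg/mL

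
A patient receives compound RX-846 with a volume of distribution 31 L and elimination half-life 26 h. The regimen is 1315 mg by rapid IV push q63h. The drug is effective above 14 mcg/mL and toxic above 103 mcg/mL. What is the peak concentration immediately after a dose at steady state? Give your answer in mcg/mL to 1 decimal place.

Over one 63-h interval, 63/26 ≈ 2.4231 half-lives elapse, leaving f ≈ 0.1865 of each dose.
Accumulation ratio R = 1/(1 − f) ≈ 1/0.8135 ≈ 1.2293.
Each bolus raises the concentration by D/Vd = 1315/31 ≈ 42.419 mcg/mL.
Cmax,ss = C₀/(1 − f) ≈ 42.419/0.8135 ≈ 52.144 mcg/mL.
Peak 52.1 mcg/mL vs MTC 103 mcg/mL: below toxic threshold.

52.1 mcg/mL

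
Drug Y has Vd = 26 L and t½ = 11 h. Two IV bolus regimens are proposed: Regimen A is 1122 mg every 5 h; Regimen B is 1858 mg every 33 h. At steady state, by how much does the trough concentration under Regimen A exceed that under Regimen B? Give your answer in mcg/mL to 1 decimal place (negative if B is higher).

Regimen A: f = (1/2)^(5/11) ≈ 0.7297; Cmin,ss = (1122/26)·f/(1−f) ≈ 116.498 mcg/mL.
Regimen B: f = (1/2)^(33/11) ≈ 0.1250; Cmin,ss = (1858/26)·f/(1−f) ≈ 10.209 mcg/mL.
Difference ≈ 116.498 − 10.209 ≈ 106.289 mcg/mL.

106.3 mcg/mL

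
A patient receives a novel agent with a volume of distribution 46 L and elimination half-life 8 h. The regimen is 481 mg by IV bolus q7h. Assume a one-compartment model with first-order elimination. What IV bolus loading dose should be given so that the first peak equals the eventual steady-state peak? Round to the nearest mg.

f = (1/2)^(7/8) ≈ 0.545254; accumulation ratio R = 1/(1−f) ≈ 2.19903.
Loading dose to hit Cmax,ss on first dose: D_load = D_maint·R ≈ 481 × 2.19903 ≈ 1057.73 mg.

1058 mg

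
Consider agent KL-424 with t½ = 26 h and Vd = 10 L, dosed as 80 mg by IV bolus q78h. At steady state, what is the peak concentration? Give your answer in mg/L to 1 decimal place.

τ = 78 h = 3 half-lives, so f = (1/2)^3 = 0.125.
Accumulation ratio R = 1/(1 − f) = 1/0.875 = 8/7.
Single-dose peak C₀ = D/Vd = 80/10 = 8 mg/L.
Steady-state peak Cmax,ss = C₀·R = 8 × 8/7 ≈ 9.143 mg/L.

9.1 mg/L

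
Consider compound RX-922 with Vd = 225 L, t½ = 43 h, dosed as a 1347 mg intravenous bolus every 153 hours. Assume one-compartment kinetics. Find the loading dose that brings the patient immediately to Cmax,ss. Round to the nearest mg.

1472 mg

f = (1/2)^(153/43) ≈ 0.084897; accumulation ratio R = 1/(1−f) ≈ 1.09277.
Loading dose to hit Cmax,ss on first dose: D_load = D_maint·R ≈ 1347 × 1.09277 ≈ 1471.96 mg.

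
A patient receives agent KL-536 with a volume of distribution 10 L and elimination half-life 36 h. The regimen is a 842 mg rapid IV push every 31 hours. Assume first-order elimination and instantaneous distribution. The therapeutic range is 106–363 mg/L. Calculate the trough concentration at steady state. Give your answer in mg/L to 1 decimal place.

103.1 mg/L

Over one 31-h interval, 31/36 ≈ 0.86111 half-lives elapse, leaving f ≈ 0.5505 of each dose.
At steady state, accumulation factor R = 1/(1 − e^(−kτ)) ≈ 2.2247.
Each bolus raises the concentration by D/Vd = 842/10 ≈ 84.200 mg/L.
Cmax,ss = C₀/(1 − f) ≈ 84.200/0.4495 ≈ 187.319 mg/L.
Steady-state trough Cmin,ss = Cmax,ss·f ≈ 187.319 × 0.5505 ≈ 103.119 mg/L.
Trough 103.1 mg/L vs MEC 106 mg/L: subtherapeutic.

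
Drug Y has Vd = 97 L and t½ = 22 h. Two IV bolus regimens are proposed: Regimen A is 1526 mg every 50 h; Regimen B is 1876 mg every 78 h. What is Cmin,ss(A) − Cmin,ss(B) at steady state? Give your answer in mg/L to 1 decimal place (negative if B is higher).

2.3 mg/L

Regimen A: f = (1/2)^(50/22) ≈ 0.2069; Cmin,ss = (1526/97)·f/(1−f) ≈ 4.104 mg/L.
Regimen B: f = (1/2)^(78/22) ≈ 0.0856; Cmin,ss = (1876/97)·f/(1−f) ≈ 1.811 mg/L.
Difference ≈ 4.104 − 1.811 ≈ 2.293 mg/L.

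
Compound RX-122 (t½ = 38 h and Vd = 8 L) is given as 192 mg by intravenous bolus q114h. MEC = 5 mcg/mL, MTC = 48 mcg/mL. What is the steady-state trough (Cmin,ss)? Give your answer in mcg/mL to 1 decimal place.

τ = 114 h = 3 half-lives, so f = (1/2)^3 = 0.125.
Accumulation ratio R = 1/(1 − f) = 1/0.875 = 8/7.
Single-dose peak C₀ = D/Vd = 192/8 = 24 mcg/mL.
Steady-state peak Cmax,ss = C₀·R = 24 × 8/7 ≈ 27.429 mcg/mL.
Steady-state trough Cmin,ss = Cmax,ss·f ≈ 27.429 × 0.125 ≈ 3.429 mcg/mL.
Trough 3.4 mcg/mL vs MEC 5 mcg/mL: subtherapeutic.

3.4 mcg/mL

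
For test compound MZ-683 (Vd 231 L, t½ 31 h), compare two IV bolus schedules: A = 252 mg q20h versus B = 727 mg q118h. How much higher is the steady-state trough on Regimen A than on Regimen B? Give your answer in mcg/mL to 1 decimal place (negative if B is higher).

Regimen A: f = (1/2)^(20/31) ≈ 0.6394; Cmin,ss = (252/231)·f/(1−f) ≈ 1.934 mcg/mL.
Regimen B: f = (1/2)^(118/31) ≈ 0.0715; Cmin,ss = (727/231)·f/(1−f) ≈ 0.242 mcg/mL.
Difference ≈ 1.934 − 0.242 ≈ 1.692 mcg/mL.

1.7 mcg/mL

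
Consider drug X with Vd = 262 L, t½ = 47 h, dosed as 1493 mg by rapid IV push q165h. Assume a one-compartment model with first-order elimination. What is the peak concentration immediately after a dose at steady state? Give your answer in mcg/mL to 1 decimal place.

Over one 165-h interval, 165/47 ≈ 3.5106 half-lives elapse, leaving f ≈ 0.0877 of each dose.
Accumulation ratio R = 1/(1 − f) ≈ 1/0.9123 ≈ 1.0961.
Single-dose peak C₀ = D/Vd = 1493/262 ≈ 5.698 mcg/mL.
Steady-state peak Cmax,ss = C₀·R ≈ 5.698 × 1.0961 ≈ 6.246 mcg/mL.

6.2 mcg/mL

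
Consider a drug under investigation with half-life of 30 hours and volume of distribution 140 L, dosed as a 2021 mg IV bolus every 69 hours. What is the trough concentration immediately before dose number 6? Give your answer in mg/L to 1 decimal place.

f = (1/2)^(τ/t½) = (1/2)^(69/30) ≈ 0.2031.
C₀ = D/Vd = 2021/140 ≈ 14.436 mg/L.
Before the 6th dose, 5 doses have been given. Superposition: Cmin = C₀·(f + f² + … + f^5).
≈ 14.436 × (0.2031 + 0.0412 + 0.0084 + 0.0017 + 0.0003) ≈ 14.436 × 0.2547 ≈ 3.677 mg/L.

3.7 mg/L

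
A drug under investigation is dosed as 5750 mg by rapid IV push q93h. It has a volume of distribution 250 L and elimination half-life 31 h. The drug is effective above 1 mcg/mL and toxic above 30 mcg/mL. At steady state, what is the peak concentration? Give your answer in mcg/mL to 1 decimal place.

26.3 mcg/mL

The dosing interval is 3 half-lives, so f = 2^(−3) = 0.125.
At steady state, R = 1/(1 − 0.125) = 8/7.
Single-dose peak C₀ = D/Vd = 5750/250 = 23 mcg/mL.
Steady-state peak Cmax,ss = C₀·R = 23 × 8/7 ≈ 26.286 mcg/mL.
Peak 26.3 mcg/mL vs MTC 30 mcg/mL: below toxic threshold.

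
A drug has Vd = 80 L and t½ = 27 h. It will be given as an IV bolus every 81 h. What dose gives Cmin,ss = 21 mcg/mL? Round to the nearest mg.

11760 mg

τ/t½ = 81/27 ≈ 3, so f = (1/2)^(81/27) ≈ 0.125000.
Cmin,ss = (D/Vd)·f/(1−f), so D = Cmin,ss·Vd·(1−f)/f.
D = 21 × 80 × (1−f)/f ≈ 21 × 80 × 7.00000 ≈ 11760.00 mg.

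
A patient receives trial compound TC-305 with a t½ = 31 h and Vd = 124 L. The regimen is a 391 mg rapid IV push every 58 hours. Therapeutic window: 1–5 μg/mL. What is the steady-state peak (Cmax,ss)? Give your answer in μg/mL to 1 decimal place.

4.3 μg/mL

τ/t½ = 58/31 ≈ 1.871, so fraction remaining f = (1/2)^(58/31) ≈ 0.2734.
At steady state, accumulation factor R = 1/(1 − e^(−kτ)) ≈ 1.3763.
Each bolus raises the concentration by D/Vd = 391/124 ≈ 3.153 μg/mL.
Steady-state peak Cmax,ss = C₀·R ≈ 3.153 × 1.3763 ≈ 4.339 μg/mL.
Peak 4.3 μg/mL vs MTC 5 μg/mL: below toxic threshold.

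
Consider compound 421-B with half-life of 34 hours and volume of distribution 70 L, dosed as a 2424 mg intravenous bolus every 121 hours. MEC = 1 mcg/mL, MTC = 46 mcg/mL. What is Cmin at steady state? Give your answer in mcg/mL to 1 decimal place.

3.2 mcg/mL

Over one 121-h interval, 121/34 ≈ 3.5588 half-lives elapse, leaving f ≈ 0.0849 of each dose.
Single-dose peak C₀ = D/Vd = 2424/70 ≈ 34.629 mcg/mL.
Steady-state trough Cmin,ss = C₀·f/(1−f) ≈ 34.629 × 0.0849/0.9151 ≈ 3.213 mcg/mL.
Trough 3.2 mcg/mL vs MEC 1 mcg/mL: adequate.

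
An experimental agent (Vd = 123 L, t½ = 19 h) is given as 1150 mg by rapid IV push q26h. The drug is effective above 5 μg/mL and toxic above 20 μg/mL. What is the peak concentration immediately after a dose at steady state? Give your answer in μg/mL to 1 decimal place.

k = ln2/t½ = ln2/19 ≈ 0.036481 h⁻¹; fraction remaining f = e^(−kτ) = e^(−0.036481×26) ≈ 0.3873.
Accumulation ratio R = 1/(1 − f) ≈ 1/0.6127 ≈ 1.6321.
Single-dose peak C₀ = D/Vd = 1150/123 ≈ 9.350 μg/mL.
Steady-state peak Cmax,ss = C₀·R ≈ 9.350 × 1.6321 ≈ 15.260 μg/mL.
Peak 15.3 μg/mL vs MTC 20 μg/mL: below toxic threshold.

15.3 μg/mL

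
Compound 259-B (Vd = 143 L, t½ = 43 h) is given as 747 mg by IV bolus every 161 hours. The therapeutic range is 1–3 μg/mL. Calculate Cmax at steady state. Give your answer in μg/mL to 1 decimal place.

5.6 μg/mL

τ/t½ = 161/43 ≈ 3.7442, so fraction remaining f = (1/2)^(161/43) ≈ 0.0746.
Accumulation ratio R = 1/(1 − f) ≈ 1/0.9254 ≈ 1.0806.
Each bolus raises the concentration by D/Vd = 747/143 ≈ 5.224 μg/mL.
Steady-state peak Cmax,ss = C₀·R ≈ 5.224 × 1.0806 ≈ 5.645 μg/mL.
Peak 5.6 μg/mL vs MTC 3 μg/mL: exceeds toxic threshold.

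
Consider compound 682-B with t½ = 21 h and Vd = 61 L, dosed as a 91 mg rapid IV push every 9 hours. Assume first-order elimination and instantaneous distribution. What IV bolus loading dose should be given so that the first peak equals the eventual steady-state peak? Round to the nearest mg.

f = (1/2)^(9/21) ≈ 0.742997; accumulation ratio R = 1/(1−f) ≈ 3.89101.
Loading dose to hit Cmax,ss on first dose: D_load = D_maint·R ≈ 91 × 3.89101 ≈ 354.08 mg.

354 mg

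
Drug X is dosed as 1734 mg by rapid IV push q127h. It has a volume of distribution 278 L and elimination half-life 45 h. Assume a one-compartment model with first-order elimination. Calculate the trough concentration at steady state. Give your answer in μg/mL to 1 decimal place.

1.0 μg/mL

k = ln2/t½ = ln2/45 ≈ 0.015403 h⁻¹; fraction remaining f = e^(−kτ) = e^(−0.015403×127) ≈ 0.1414.
Accumulation ratio R = 1/(1 − f) ≈ 1/0.8586 ≈ 1.1647.
Each bolus raises the concentration by D/Vd = 1734/278 ≈ 6.237 μg/mL.
Cmax,ss = C₀/(1 − f) ≈ 6.237/0.8586 ≈ 7.264 μg/mL.
One interval later, Cmin,ss = Cmax,ss·e^(−kτ) ≈ 7.264 × 0.1414 ≈ 1.027 μg/mL.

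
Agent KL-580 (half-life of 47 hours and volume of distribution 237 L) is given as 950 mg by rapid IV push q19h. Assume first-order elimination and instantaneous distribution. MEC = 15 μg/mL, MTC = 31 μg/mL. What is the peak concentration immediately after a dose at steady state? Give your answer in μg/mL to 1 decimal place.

16.4 μg/mL

k = ln2/t½ = ln2/47 ≈ 0.014748 h⁻¹; fraction remaining f = e^(−kτ) = e^(−0.014748×19) ≈ 0.7556.
Accumulation ratio R = 1/(1 − f) ≈ 1/0.2444 ≈ 4.0917.
Single-dose peak C₀ = D/Vd = 950/237 ≈ 4.008 μg/mL.
Steady-state peak Cmax,ss = C₀·R ≈ 4.008 × 4.0917 ≈ 16.400 μg/mL.
Peak 16.4 μg/mL vs MTC 31 μg/mL: below toxic threshold.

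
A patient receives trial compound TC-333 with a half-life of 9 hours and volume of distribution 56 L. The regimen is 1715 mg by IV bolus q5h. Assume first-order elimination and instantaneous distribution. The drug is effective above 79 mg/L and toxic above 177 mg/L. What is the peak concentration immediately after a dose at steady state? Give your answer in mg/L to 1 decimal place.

95.8 mg/L

τ/t½ = 5/9 ≈ 0.55556, so fraction remaining f = (1/2)^(5/9) ≈ 0.6804.
Accumulation ratio R = 1/(1 − f) ≈ 1/0.3196 ≈ 3.1289.
Each bolus raises the concentration by D/Vd = 1715/56 ≈ 30.625 mg/L.
Steady-state peak Cmax,ss = C₀·R ≈ 30.625 × 3.1289 ≈ 95.823 mg/L.
Peak 95.8 mg/L vs MTC 177 mg/L: below toxic threshold.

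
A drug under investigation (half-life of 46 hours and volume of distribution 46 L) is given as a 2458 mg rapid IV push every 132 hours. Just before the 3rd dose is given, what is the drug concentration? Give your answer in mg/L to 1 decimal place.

f = (1/2)^(τ/t½) = (1/2)^(132/46) ≈ 0.1368.
C₀ = D/Vd = 2458/46 ≈ 53.435 mg/L.
Before the 3rd dose, 2 doses have been given. Superposition: Cmin = C₀·(f + f²).
≈ 53.435 × (0.1368 + 0.0187) ≈ 53.435 × 0.1555 ≈ 8.309 mg/L.

8.3 mg/L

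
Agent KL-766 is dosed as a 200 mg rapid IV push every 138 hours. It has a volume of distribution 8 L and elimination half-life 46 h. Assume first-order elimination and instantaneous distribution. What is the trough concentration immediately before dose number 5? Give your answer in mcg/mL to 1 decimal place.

3.6 mcg/mL

f = (1/2)^(τ/t½) = (1/2)^(138/46) ≈ 0.1250.
C₀ = D/Vd = 200/8 ≈ 25.000 mcg/mL.
Before the 5th dose, 4 doses have been given. Superposition: Cmin = C₀·(f + f² + … + f^4).
≈ 25.000 × (0.1250 + 0.0156 + 0.0020 + 0.0002) ≈ 25.000 × 0.1428 ≈ 3.570 mcg/mL.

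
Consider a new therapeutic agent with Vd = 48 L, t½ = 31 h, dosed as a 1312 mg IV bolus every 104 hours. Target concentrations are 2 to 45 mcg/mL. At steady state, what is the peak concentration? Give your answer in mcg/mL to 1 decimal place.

30.3 mcg/mL

τ/t½ = 104/31 ≈ 3.3548, so fraction remaining f = (1/2)^(104/31) ≈ 0.0977.
Accumulation ratio R = 1/(1 − f) ≈ 1/0.9023 ≈ 1.1083.
Each bolus raises the concentration by D/Vd = 1312/48 ≈ 27.333 mcg/mL.
Cmax,ss = C₀/(1 − f) ≈ 27.333/0.9023 ≈ 30.293 mcg/mL.
Peak 30.3 mcg/mL vs MTC 45 mcg/mL: below toxic threshold.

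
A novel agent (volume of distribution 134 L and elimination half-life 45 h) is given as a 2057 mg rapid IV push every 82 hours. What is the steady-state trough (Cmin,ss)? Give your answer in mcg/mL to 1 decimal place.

6.1 mcg/mL

Over one 82-h interval, 82/45 ≈ 1.8222 half-lives elapse, leaving f ≈ 0.2828 of each dose.
Each bolus raises the concentration by D/Vd = 2057/134 ≈ 15.351 mcg/mL.
Steady-state trough Cmin,ss = C₀·f/(1−f) ≈ 15.351 × 0.2828/0.7172 ≈ 6.053 mcg/mL.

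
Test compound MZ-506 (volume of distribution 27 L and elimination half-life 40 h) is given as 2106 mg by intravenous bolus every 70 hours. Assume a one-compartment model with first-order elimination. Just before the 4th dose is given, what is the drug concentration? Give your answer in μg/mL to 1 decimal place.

32.1 μg/mL

f = (1/2)^(τ/t½) = (1/2)^(70/40) ≈ 0.2973.
C₀ = D/Vd = 2106/27 ≈ 78.000 μg/mL.
Before the 4th dose, 3 doses have been given. Superposition: Cmin = C₀·(f + f² + … + f^3).
≈ 78.000 × (0.2973 + 0.0884 + 0.0263) ≈ 78.000 × 0.4120 ≈ 32.136 μg/mL.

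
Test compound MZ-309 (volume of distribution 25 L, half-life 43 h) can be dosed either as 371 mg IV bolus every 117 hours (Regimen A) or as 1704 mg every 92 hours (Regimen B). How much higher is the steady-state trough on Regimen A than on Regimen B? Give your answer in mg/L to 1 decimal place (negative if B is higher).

Regimen A: f = (1/2)^(117/43) ≈ 0.1517; Cmin,ss = (371/25)·f/(1−f) ≈ 2.654 mg/L.
Regimen B: f = (1/2)^(92/43) ≈ 0.2270; Cmin,ss = (1704/25)·f/(1−f) ≈ 20.016 mg/L.
Difference ≈ 2.654 − 20.016 ≈ -17.362 mg/L.

-17.4 mg/L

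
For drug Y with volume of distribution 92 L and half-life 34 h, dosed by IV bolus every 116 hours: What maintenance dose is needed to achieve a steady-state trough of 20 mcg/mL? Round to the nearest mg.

τ/t½ = 116/34 ≈ 3.4118, so f = (1/2)^(116/34) ≈ 0.093963.
Cmin,ss = (D/Vd)·f/(1−f), so D = Cmin,ss·Vd·(1−f)/f.
D = 20 × 92 × (1−f)/f ≈ 20 × 92 × 9.64249 ≈ 17742.18 mg.

17742 mg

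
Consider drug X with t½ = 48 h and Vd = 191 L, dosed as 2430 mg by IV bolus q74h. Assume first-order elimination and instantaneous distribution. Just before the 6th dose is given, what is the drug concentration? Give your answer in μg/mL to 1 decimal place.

6.6 μg/mL

f = (1/2)^(τ/t½) = (1/2)^(74/48) ≈ 0.3435.
C₀ = D/Vd = 2430/191 ≈ 12.723 μg/mL.
Before the 6th dose, 5 doses have been given. Superposition: Cmin = C₀·(f + f² + … + f^5).
≈ 12.723 × (0.3435 + 0.1180 + 0.0405 + 0.0139 + 0.0048) ≈ 12.723 × 0.5207 ≈ 6.625 μg/mL.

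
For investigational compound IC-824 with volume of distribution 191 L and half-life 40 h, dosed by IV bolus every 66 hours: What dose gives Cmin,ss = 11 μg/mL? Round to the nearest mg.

τ/t½ = 66/40 ≈ 1.65, so f = (1/2)^(66/40) ≈ 0.318640.
Cmin,ss = (D/Vd)·f/(1−f), so D = Cmin,ss·Vd·(1−f)/f.
D = 11 × 191 × (1−f)/f ≈ 11 × 191 × 2.13834 ≈ 4492.65 mg.

4493 mg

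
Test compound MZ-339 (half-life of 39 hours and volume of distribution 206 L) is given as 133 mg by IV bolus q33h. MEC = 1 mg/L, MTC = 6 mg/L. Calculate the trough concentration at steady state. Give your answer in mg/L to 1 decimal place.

k = ln2/t½ = ln2/39 ≈ 0.017773 h⁻¹; fraction remaining f = e^(−kτ) = e^(−0.017773×33) ≈ 0.5563.
Single-dose peak C₀ = D/Vd = 133/206 ≈ 0.646 mg/L.
Steady-state trough Cmin,ss = C₀·f/(1−f) ≈ 0.646 × 0.5563/0.4437 ≈ 0.810 mg/L.
Trough 0.8 mg/L vs MEC 1 mg/L: subtherapeutic.

0.8 mg/L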